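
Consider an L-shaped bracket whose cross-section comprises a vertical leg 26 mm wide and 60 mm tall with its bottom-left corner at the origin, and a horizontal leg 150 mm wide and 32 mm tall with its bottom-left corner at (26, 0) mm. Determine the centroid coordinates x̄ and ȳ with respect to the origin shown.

Part | A | x̄ᵢ | ȳᵢ | A·x̄ᵢ | A·ȳᵢ
vertical leg | 1560.00 | 13.00 | 30.00 | 20280.00 | 46800.00
horizontal leg | 4800.00 | 101.00 | 16.00 | 484800.00 | 76800.00
Σ | 6360.00 |  |  | 505080.00 | 123600.00
x̄ = 505080.00 / 6360.00 = 79.42 mm
ȳ = 123600.00 / 6360.00 = 19.43 mm

x̄ = 79.42 mm, ȳ = 19.43 mm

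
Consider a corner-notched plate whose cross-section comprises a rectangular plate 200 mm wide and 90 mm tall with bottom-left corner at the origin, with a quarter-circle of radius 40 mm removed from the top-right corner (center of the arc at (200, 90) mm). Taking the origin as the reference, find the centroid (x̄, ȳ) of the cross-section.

plate: A = 200 × 90 = 18000.00, centroid at (100.00, 45.00).
removed quarter-circle: A = −¼π·40² = -1256.64, centroid at (183.02, 73.02).
ΣA = 16743.36 mm², ΣAx̄ = 1570005.92 mm³, ΣAȳ = 718236.00 mm³.
x̄ = 1570005.92/16743.36 = 93.77 mm; ȳ = 718236.00/16743.36 = 42.90 mm.

x̄ = 93.77 mm, ȳ = 42.90 mm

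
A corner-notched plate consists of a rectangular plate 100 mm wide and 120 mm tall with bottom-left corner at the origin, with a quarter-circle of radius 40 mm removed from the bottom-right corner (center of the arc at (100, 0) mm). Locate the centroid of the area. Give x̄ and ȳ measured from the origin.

plate: A = 100 × 120 = 12000.00, centroid at (50.00, 60.00).
removed quarter-circle: A = −¼π·40² = -1256.64, centroid at (83.02, 16.98).
ΣA = 10743.36 mm², ΣAx̄ = 495669.63 mm³, ΣAȳ = 698666.67 mm³.
x̄ = 495669.63/10743.36 = 46.14 mm; ȳ = 698666.67/10743.36 = 65.03 mm.

x̄ = 46.14 mm, ȳ = 65.03 mm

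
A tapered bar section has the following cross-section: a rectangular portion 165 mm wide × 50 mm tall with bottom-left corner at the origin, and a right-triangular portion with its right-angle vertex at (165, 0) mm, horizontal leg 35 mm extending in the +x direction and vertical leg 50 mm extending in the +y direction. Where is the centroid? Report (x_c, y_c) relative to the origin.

x_c = 91.53 mm, y_c = 24.20 mm

rectangular portion: A = 165 × 50 = 8250.00, centroid at (82.50, 25.00).
triangular portion: A = ½·35·50 = 875.00, centroid at (176.67, 16.67).
ΣA = 9125.00 mm²
ΣAx_c = (8250.00)(82.50) + (875.00)(176.67) = 835208.33 mm³
ΣAy_c = (8250.00)(25.00) + (875.00)(16.67) = 220833.33 mm³
x_c = 835208.33 / 9125.00 = 91.53 mm
y_c = 220833.33 / 9125.00 = 24.20 mm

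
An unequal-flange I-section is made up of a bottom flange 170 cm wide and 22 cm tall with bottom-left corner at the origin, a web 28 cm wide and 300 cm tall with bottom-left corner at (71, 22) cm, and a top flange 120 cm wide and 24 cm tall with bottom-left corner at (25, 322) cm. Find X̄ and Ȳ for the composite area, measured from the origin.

bottom flange: A = 170 × 22 = 3740.00, centroid at (85.00, 11.00).
web: A = 28 × 300 = 8400.00, centroid at (85.00, 172.00).
top flange: A = 120 × 24 = 2880.00, centroid at (85.00, 334.00).
ΣA = 15020.00 cm², ΣAX̄ = 1276700.00 cm³, ΣAȲ = 2447860.00 cm³.
X̄ = 1276700.00/15020.00 = 85.00 cm; Ȳ = 2447860.00/15020.00 = 162.97 cm.

X̄ = 85.00 cm, Ȳ = 162.97 cm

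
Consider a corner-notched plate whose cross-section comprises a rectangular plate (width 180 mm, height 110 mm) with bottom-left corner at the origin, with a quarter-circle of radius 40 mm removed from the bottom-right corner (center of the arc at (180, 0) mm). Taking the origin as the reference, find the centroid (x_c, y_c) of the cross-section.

x_c = 85.05 mm, y_c = 57.58 mm

plate: A = 180 × 110 = 19800.00, centroid at (90.00, 55.00).
removed quarter-circle: A = −¼π·40² = -1256.64, centroid at (163.02, 16.98).
ΣA = 18543.36 mm²
ΣAx_c = (19800.00)(90.00) + (-1256.64)(163.02) = 1577138.66 mm³
ΣAy_c = (19800.00)(55.00) + (-1256.64)(16.98) = 1067666.67 mm³
x_c = 1577138.66 / 18543.36 = 85.05 mm
y_c = 1067666.67 / 18543.36 = 57.58 mm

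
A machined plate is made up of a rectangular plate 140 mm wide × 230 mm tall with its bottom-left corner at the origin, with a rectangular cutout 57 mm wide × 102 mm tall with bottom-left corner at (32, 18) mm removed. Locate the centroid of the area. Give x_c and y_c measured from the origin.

Part | A | x̄ᵢ | ȳᵢ | A·x̄ᵢ | A·ȳᵢ
plate | 32200.00 | 70.00 | 115.00 | 2254000.00 | 3703000.00
hole | -5814.00 | 60.50 | 69.00 | -351747.00 | -401166.00
Σ | 26386.00 |  |  | 1902253.00 | 3301834.00
x_c = 1902253.00 / 26386.00 = 72.09 mm
y_c = 3301834.00 / 26386.00 = 125.14 mm

x_c = 72.09 mm, y_c = 125.14 mm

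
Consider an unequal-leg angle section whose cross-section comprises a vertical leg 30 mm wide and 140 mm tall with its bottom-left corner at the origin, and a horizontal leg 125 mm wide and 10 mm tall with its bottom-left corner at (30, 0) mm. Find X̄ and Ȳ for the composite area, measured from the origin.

vertical leg: A = 30 × 140 = 4200.00, centroid at (15.00, 70.00).
horizontal leg: A = 125 × 10 = 1250.00, centroid at (92.50, 5.00).
ΣA = 5450.00 mm², ΣAX̄ = 178625.00 mm³, ΣAȲ = 300250.00 mm³.
X̄ = 178625.00/5450.00 = 32.78 mm; Ȳ = 300250.00/5450.00 = 55.09 mm.

X̄ = 32.78 mm, Ȳ = 55.09 mm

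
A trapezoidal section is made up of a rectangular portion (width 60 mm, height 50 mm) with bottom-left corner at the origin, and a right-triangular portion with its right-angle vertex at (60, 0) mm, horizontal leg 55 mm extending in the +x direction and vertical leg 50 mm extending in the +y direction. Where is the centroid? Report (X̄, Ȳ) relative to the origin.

rectangular portion: A = 60 × 50 = 3000.00, centroid at (30.00, 25.00).
triangular portion: A = ½·55·50 = 1375.00, centroid at (78.33, 16.67).
ΣA = 4375.00 mm²
ΣAX̄ = (3000.00)(30.00) + (1375.00)(78.33) = 197708.33 mm³
ΣAȲ = (3000.00)(25.00) + (1375.00)(16.67) = 97916.67 mm³
X̄ = 197708.33 / 4375.00 = 45.19 mm
Ȳ = 97916.67 / 4375.00 = 22.38 mm

X̄ = 45.19 mm, Ȳ = 22.38 mm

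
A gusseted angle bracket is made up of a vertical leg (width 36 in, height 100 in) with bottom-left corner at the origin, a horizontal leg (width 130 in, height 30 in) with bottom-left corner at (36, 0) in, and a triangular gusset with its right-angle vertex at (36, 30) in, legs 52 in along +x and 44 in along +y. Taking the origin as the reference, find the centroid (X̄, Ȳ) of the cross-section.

vertical leg: A = 36 × 100 = 3600.00, centroid at (18.00, 50.00).
horizontal leg: A = 130 × 30 = 3900.00, centroid at (101.00, 15.00).
gusset: A = ½·52·44 = 1144.00, centroid at (53.33, 44.67).
ΣA = 8644.00 in², ΣAX̄ = 519713.33 in³, ΣAȲ = 289598.67 in³.
X̄ = 519713.33/8644.00 = 60.12 in; Ȳ = 289598.67/8644.00 = 33.50 in.

X̄ = 60.12 in, Ȳ = 33.50 in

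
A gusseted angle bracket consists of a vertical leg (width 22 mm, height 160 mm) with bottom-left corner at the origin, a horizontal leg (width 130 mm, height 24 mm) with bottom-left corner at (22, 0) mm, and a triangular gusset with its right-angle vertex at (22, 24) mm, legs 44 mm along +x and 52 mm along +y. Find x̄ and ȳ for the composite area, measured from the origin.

vertical leg: A = 22 × 160 = 3520.00, centroid at (11.00, 80.00).
horizontal leg: A = 130 × 24 = 3120.00, centroid at (87.00, 12.00).
gusset: A = ½·44·52 = 1144.00, centroid at (36.67, 41.33).
ΣA = 7784.00 mm²
ΣAx̄ = (3520.00)(11.00) + (3120.00)(87.00) + (1144.00)(36.67) = 352106.67 mm³
ΣAȳ = (3520.00)(80.00) + (3120.00)(12.00) + (1144.00)(41.33) = 366325.33 mm³
x̄ = 352106.67 / 7784.00 = 45.23 mm
ȳ = 366325.33 / 7784.00 = 47.06 mm

x̄ = 45.23 mm, ȳ = 47.06 mm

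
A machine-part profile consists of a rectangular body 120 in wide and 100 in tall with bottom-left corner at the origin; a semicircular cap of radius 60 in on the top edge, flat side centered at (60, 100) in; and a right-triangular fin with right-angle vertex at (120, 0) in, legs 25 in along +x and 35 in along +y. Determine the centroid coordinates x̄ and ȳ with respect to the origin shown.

x̄ = 61.65 in, ȳ = 72.66 in

Part | A | x̄ᵢ | ȳᵢ | A·x̄ᵢ | A·ȳᵢ
rectangular body | 12000.00 | 60.00 | 50.00 | 720000.00 | 600000.00
semicircular top | 5654.87 | 60.00 | 125.46 | 339292.01 | 709486.68
triangular fin | 437.50 | 128.33 | 11.67 | 56145.83 | 5104.17
Σ | 18092.37 |  |  | 1115437.84 | 1314590.84
x̄ = 1115437.84 / 18092.37 = 61.65 in
ȳ = 1314590.84 / 18092.37 = 72.66 in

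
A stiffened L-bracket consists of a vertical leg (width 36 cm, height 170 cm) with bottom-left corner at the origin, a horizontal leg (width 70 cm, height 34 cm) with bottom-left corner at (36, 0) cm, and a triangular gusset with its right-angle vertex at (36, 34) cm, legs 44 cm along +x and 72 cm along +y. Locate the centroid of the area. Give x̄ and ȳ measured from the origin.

x̄ = 35.64 cm, ȳ = 64.71 cm

Part | A | x̄ᵢ | ȳᵢ | A·x̄ᵢ | A·ȳᵢ
vertical leg | 6120.00 | 18.00 | 85.00 | 110160.00 | 520200.00
horizontal leg | 2380.00 | 71.00 | 17.00 | 168980.00 | 40460.00
gusset | 1584.00 | 50.67 | 58.00 | 80256.00 | 91872.00
Σ | 10084.00 |  |  | 359396.00 | 652532.00
x̄ = 359396.00 / 10084.00 = 35.64 cm
ȳ = 652532.00 / 10084.00 = 64.71 cm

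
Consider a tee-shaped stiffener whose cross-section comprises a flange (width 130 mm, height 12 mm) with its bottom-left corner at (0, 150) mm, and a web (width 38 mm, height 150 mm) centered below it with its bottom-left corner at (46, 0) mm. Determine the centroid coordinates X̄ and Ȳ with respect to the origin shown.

X̄ = 65.00 mm, Ȳ = 92.40 mm

web: A = 38 × 150 = 5700.00, centroid at (65.00, 75.00).
flange: A = 130 × 12 = 1560.00, centroid at (65.00, 156.00).
ΣA = 7260.00 mm²
ΣAX̄ = (5700.00)(65.00) + (1560.00)(65.00) = 471900.00 mm³
ΣAȲ = (5700.00)(75.00) + (1560.00)(156.00) = 670860.00 mm³
X̄ = 471900.00 / 7260.00 = 65.00 mm
Ȳ = 670860.00 / 7260.00 = 92.40 mm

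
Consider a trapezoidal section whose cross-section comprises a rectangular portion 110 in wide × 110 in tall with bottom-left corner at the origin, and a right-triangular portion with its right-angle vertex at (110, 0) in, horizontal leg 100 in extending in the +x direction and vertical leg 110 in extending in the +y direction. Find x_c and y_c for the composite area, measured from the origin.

rectangular portion: A = 110 × 110 = 12100.00, centroid at (55.00, 55.00).
triangular portion: A = ½·100·110 = 5500.00, centroid at (143.33, 36.67).
ΣA = 17600.00 in², ΣAx_c = 1453833.33 in³, ΣAy_c = 867166.67 in³.
x_c = 1453833.33/17600.00 = 82.60 in; y_c = 867166.67/17600.00 = 49.27 in.

x_c = 82.60 in, y_c = 49.27 in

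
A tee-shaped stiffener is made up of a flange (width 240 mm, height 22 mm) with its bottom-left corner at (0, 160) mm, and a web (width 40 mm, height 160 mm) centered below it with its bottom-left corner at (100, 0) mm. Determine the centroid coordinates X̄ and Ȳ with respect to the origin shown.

X̄ = 120.00 mm, Ȳ = 121.14 mm

web: A = 40 × 160 = 6400.00, centroid at (120.00, 80.00).
flange: A = 240 × 22 = 5280.00, centroid at (120.00, 171.00).
ΣA = 11680.00 mm², ΣAX̄ = 1401600.00 mm³, ΣAȲ = 1414880.00 mm³.
X̄ = 1401600.00/11680.00 = 120.00 mm; Ȳ = 1414880.00/11680.00 = 121.14 mm.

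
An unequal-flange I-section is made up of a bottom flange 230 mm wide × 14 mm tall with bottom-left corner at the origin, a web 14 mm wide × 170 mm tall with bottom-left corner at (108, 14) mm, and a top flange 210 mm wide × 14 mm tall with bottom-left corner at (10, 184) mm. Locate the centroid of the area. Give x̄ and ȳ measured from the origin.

x̄ = 115.00 mm, ȳ = 95.98 mm

bottom flange: A = 230 × 14 = 3220.00, centroid at (115.00, 7.00).
web: A = 14 × 170 = 2380.00, centroid at (115.00, 99.00).
top flange: A = 210 × 14 = 2940.00, centroid at (115.00, 191.00).
ΣA = 8540.00 mm², ΣAx̄ = 982100.00 mm³, ΣAȳ = 819700.00 mm³.
x̄ = 982100.00/8540.00 = 115.00 mm; ȳ = 819700.00/8540.00 = 95.98 mm.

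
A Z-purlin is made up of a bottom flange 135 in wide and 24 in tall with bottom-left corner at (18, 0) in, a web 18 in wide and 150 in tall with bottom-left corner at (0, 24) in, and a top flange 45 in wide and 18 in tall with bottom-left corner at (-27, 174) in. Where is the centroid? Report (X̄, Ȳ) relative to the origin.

Part | A | x̄ᵢ | ȳᵢ | A·x̄ᵢ | A·ȳᵢ
bottom flange | 3240.00 | 85.50 | 12.00 | 277020.00 | 38880.00
web | 2700.00 | 9.00 | 99.00 | 24300.00 | 267300.00
top flange | 810.00 | -4.50 | 183.00 | -3645.00 | 148230.00
Σ | 6750.00 |  |  | 297675.00 | 454410.00
X̄ = 297675.00 / 6750.00 = 44.10 in
Ȳ = 454410.00 / 6750.00 = 67.32 in

X̄ = 44.10 in, Ȳ = 67.32 in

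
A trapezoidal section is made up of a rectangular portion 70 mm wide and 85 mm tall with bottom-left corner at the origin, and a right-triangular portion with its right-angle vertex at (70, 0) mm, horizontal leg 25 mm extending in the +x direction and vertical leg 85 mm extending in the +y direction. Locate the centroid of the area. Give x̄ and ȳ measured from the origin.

Part | A | x̄ᵢ | ȳᵢ | A·x̄ᵢ | A·ȳᵢ
rectangular portion | 5950.00 | 35.00 | 42.50 | 208250.00 | 252875.00
triangular portion | 1062.50 | 78.33 | 28.33 | 83229.17 | 30104.17
Σ | 7012.50 |  |  | 291479.17 | 282979.17
x̄ = 291479.17 / 7012.50 = 41.57 mm
ȳ = 282979.17 / 7012.50 = 40.35 mm

x̄ = 41.57 mm, ȳ = 40.35 mm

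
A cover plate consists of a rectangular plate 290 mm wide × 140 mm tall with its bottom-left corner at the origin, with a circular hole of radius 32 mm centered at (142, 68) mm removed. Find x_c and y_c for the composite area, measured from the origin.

Part | A | x̄ᵢ | ȳᵢ | A·x̄ᵢ | A·ȳᵢ
plate | 40600.00 | 145.00 | 70.00 | 5887000.00 | 2842000.00
hole | -3216.99 | 142.00 | 68.00 | -456812.70 | -218755.38
Σ | 37383.01 |  |  | 5430187.30 | 2623244.62
x_c = 5430187.30 / 37383.01 = 145.26 mm
y_c = 2623244.62 / 37383.01 = 70.17 mm

x_c = 145.26 mm, y_c = 70.17 mm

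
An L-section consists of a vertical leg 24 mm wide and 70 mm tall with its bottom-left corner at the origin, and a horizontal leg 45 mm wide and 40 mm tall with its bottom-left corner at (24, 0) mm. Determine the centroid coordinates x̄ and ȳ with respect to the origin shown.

Part | A | x̄ᵢ | ȳᵢ | A·x̄ᵢ | A·ȳᵢ
vertical leg | 1680.00 | 12.00 | 35.00 | 20160.00 | 58800.00
horizontal leg | 1800.00 | 46.50 | 20.00 | 83700.00 | 36000.00
Σ | 3480.00 |  |  | 103860.00 | 94800.00
x̄ = 103860.00 / 3480.00 = 29.84 mm
ȳ = 94800.00 / 3480.00 = 27.24 mm

x̄ = 29.84 mm, ȳ = 27.24 mm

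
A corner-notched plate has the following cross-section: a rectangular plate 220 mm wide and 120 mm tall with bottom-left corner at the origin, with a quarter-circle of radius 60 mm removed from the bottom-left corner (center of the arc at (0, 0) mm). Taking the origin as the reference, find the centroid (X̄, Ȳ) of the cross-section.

X̄ = 120.14 mm, Ȳ = 64.14 mm

Part | A | x̄ᵢ | ȳᵢ | A·x̄ᵢ | A·ȳᵢ
plate | 26400.00 | 110.00 | 60.00 | 2904000.00 | 1584000.00
removed quarter-circle | -2827.43 | 25.46 | 25.46 | -72000.00 | -72000.00
Σ | 23572.57 |  |  | 2832000.00 | 1512000.00
X̄ = 2832000.00 / 23572.57 = 120.14 mm
Ȳ = 1512000.00 / 23572.57 = 64.14 mm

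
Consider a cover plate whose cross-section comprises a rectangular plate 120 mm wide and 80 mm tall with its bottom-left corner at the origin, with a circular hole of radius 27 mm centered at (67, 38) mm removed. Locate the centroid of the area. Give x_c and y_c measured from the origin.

x_c = 57.81 mm, y_c = 40.63 mm

plate: A = 120 × 80 = 9600.00, centroid at (60.00, 40.00).
hole: A = −π·27² = -2290.22, centroid at (67.00, 38.00).
ΣA = 7309.78 mm², ΣAx_c = 422555.19 mm³, ΣAy_c = 296971.60 mm³.
x_c = 422555.19/7309.78 = 57.81 mm; y_c = 296971.60/7309.78 = 40.63 mm.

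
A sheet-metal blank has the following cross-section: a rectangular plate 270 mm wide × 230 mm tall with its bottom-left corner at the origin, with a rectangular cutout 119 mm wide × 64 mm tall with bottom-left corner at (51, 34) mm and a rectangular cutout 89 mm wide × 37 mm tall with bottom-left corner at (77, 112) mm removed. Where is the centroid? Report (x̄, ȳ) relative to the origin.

x̄ = 139.51 mm, ȳ = 121.29 mm

plate: A = 270 × 230 = 62100.00, centroid at (135.00, 115.00).
hole 1: A = −(119 × 64) = -7616.00, centroid at (110.50, 66.00).
hole 2: A = −(89 × 37) = -3293.00, centroid at (121.50, 130.50).
ΣA = 51191.00 mm², ΣAx̄ = 7141832.50 mm³, ΣAȳ = 6209107.50 mm³.
x̄ = 7141832.50/51191.00 = 139.51 mm; ȳ = 6209107.50/51191.00 = 121.29 mm.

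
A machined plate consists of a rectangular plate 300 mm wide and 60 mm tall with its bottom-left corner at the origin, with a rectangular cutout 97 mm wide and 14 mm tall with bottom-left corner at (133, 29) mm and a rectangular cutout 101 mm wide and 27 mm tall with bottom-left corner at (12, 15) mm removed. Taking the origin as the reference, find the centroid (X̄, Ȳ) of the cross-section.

Part | A | x̄ᵢ | ȳᵢ | A·x̄ᵢ | A·ȳᵢ
plate | 18000.00 | 150.00 | 30.00 | 2700000.00 | 540000.00
hole 1 | -1358.00 | 181.50 | 36.00 | -246477.00 | -48888.00
hole 2 | -2727.00 | 62.50 | 28.50 | -170437.50 | -77719.50
Σ | 13915.00 |  |  | 2283085.50 | 413392.50
X̄ = 2283085.50 / 13915.00 = 164.07 mm
Ȳ = 413392.50 / 13915.00 = 29.71 mm

X̄ = 164.07 mm, Ȳ = 29.71 mm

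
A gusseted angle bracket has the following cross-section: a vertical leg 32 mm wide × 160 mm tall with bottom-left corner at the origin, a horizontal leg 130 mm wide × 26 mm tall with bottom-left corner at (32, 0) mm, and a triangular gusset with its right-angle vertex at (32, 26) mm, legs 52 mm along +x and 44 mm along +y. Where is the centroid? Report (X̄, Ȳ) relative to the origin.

vertical leg: A = 32 × 160 = 5120.00, centroid at (16.00, 80.00).
horizontal leg: A = 130 × 26 = 3380.00, centroid at (97.00, 13.00).
gusset: A = ½·52·44 = 1144.00, centroid at (49.33, 40.67).
ΣA = 9644.00 mm², ΣAX̄ = 466217.33 mm³, ΣAȲ = 500062.67 mm³.
X̄ = 466217.33/9644.00 = 48.34 mm; Ȳ = 500062.67/9644.00 = 51.85 mm.

X̄ = 48.34 mm, Ȳ = 51.85 mm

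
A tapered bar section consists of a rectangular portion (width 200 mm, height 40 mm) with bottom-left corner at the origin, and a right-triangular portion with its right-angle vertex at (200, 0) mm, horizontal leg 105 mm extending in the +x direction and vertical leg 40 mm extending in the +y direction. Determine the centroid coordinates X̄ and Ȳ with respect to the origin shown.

Part | A | x̄ᵢ | ȳᵢ | A·x̄ᵢ | A·ȳᵢ
rectangular portion | 8000.00 | 100.00 | 20.00 | 800000.00 | 160000.00
triangular portion | 2100.00 | 235.00 | 13.33 | 493500.00 | 28000.00
Σ | 10100.00 |  |  | 1293500.00 | 188000.00
X̄ = 1293500.00 / 10100.00 = 128.07 mm
Ȳ = 188000.00 / 10100.00 = 18.61 mm

X̄ = 128.07 mm, Ȳ = 18.61 mm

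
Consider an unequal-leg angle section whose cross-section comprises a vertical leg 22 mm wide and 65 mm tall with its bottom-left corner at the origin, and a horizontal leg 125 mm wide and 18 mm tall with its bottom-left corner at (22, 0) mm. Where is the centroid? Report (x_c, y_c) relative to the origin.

x_c = 55.94 mm, y_c = 18.13 mm

vertical leg: A = 22 × 65 = 1430.00, centroid at (11.00, 32.50).
horizontal leg: A = 125 × 18 = 2250.00, centroid at (84.50, 9.00).
ΣA = 3680.00 mm²
ΣAx_c = (1430.00)(11.00) + (2250.00)(84.50) = 205855.00 mm³
ΣAy_c = (1430.00)(32.50) + (2250.00)(9.00) = 66725.00 mm³
x_c = 205855.00 / 3680.00 = 55.94 mm
y_c = 66725.00 / 3680.00 = 18.13 mm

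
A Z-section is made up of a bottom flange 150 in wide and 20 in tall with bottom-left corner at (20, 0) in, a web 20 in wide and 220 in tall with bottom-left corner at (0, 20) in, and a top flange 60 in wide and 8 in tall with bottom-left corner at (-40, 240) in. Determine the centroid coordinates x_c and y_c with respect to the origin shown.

bottom flange: A = 150 × 20 = 3000.00, centroid at (95.00, 10.00).
web: A = 20 × 220 = 4400.00, centroid at (10.00, 130.00).
top flange: A = 60 × 8 = 480.00, centroid at (-10.00, 244.00).
ΣA = 7880.00 in²
ΣAx_c = (3000.00)(95.00) + (4400.00)(10.00) + (480.00)(-10.00) = 324200.00 in³
ΣAy_c = (3000.00)(10.00) + (4400.00)(130.00) + (480.00)(244.00) = 719120.00 in³
x_c = 324200.00 / 7880.00 = 41.14 in
y_c = 719120.00 / 7880.00 = 91.26 in

x_c = 41.14 in, y_c = 91.26 in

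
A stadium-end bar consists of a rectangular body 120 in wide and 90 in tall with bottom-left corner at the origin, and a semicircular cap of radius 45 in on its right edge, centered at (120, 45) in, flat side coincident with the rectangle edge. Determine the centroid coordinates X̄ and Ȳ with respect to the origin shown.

Part | A | x̄ᵢ | ȳᵢ | A·x̄ᵢ | A·ȳᵢ
rectangular body | 10800.00 | 60.00 | 45.00 | 648000.00 | 486000.00
semicircular end | 3180.86 | 139.10 | 45.00 | 442453.51 | 143138.82
Σ | 13980.86 |  |  | 1090453.51 | 629138.82
X̄ = 1090453.51 / 13980.86 = 78.00 in
Ȳ = 629138.82 / 13980.86 = 45.00 in

X̄ = 78.00 in, Ȳ = 45.00 in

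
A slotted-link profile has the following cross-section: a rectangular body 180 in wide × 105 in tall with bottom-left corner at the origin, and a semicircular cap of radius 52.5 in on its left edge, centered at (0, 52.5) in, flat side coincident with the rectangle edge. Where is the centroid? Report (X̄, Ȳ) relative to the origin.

rectangular body: A = 180 × 105 = 18900.00, centroid at (90.00, 52.50).
semicircular end: A = ½π·52.5² = 4329.51, centroid at (-22.28, 52.50).
ΣA = 23229.51 in², ΣAX̄ = 1604531.25 in³, ΣAȲ = 1219549.14 in³.
X̄ = 1604531.25/23229.51 = 69.07 in; Ȳ = 1219549.14/23229.51 = 52.50 in.

X̄ = 69.07 in, Ȳ = 52.50 in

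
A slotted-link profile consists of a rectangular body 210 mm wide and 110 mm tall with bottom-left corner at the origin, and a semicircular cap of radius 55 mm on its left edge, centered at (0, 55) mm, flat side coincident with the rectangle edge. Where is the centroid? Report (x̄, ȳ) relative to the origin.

rectangular body: A = 210 × 110 = 23100.00, centroid at (105.00, 55.00).
semicircular end: A = ½π·55² = 4751.66, centroid at (-23.34, 55.00).
ΣA = 27851.66 mm²
ΣAx̄ = (23100.00)(105.00) + (4751.66)(-23.34) = 2314583.33 mm³
ΣAȳ = (23100.00)(55.00) + (4751.66)(55.00) = 1531841.24 mm³
x̄ = 2314583.33 / 27851.66 = 83.10 mm
ȳ = 1531841.24 / 27851.66 = 55.00 mm

x̄ = 83.10 mm, ȳ = 55.00 mm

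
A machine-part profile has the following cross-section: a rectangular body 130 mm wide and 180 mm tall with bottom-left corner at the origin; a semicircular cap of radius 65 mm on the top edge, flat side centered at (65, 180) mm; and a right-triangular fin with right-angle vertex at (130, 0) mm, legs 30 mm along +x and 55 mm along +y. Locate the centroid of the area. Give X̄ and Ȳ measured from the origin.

X̄ = 67.00 mm, Ȳ = 113.37 mm

rectangular body: A = 130 × 180 = 23400.00, centroid at (65.00, 90.00).
semicircular top: A = ½π·65² = 6636.61, centroid at (65.00, 207.59).
triangular fin: A = ½·30·55 = 825.00, centroid at (140.00, 18.33).
ΣA = 30861.61 mm²
ΣAX̄ = (23400.00)(65.00) + (6636.61)(65.00) + (825.00)(140.00) = 2067879.94 mm³
ΣAȲ = (23400.00)(90.00) + (6636.61)(207.59) + (825.00)(18.33) = 3498798.94 mm³
X̄ = 2067879.94 / 30861.61 = 67.00 mm
Ȳ = 3498798.94 / 30861.61 = 113.37 mm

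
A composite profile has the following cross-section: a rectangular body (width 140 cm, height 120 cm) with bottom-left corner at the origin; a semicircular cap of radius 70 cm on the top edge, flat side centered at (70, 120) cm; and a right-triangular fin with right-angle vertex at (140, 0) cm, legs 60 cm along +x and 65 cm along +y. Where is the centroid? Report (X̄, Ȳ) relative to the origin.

rectangular body: A = 140 × 120 = 16800.00, centroid at (70.00, 60.00).
semicircular top: A = ½π·70² = 7696.90, centroid at (70.00, 149.71).
triangular fin: A = ½·60·65 = 1950.00, centroid at (160.00, 21.67).
ΣA = 26446.90 cm²
ΣAX̄ = (16800.00)(70.00) + (7696.90)(70.00) + (1950.00)(160.00) = 2026783.14 cm³
ΣAȲ = (16800.00)(60.00) + (7696.90)(149.71) + (1950.00)(21.67) = 2202544.91 cm³
X̄ = 2026783.14 / 26446.90 = 76.64 cm
Ȳ = 2202544.91 / 26446.90 = 83.28 cm

X̄ = 76.64 cm, Ȳ = 83.28 cm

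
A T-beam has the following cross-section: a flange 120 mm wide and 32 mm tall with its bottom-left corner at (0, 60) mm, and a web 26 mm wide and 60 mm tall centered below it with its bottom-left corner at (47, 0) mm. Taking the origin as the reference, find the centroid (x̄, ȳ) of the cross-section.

x̄ = 60.00 mm, ȳ = 62.71 mm

web: A = 26 × 60 = 1560.00, centroid at (60.00, 30.00).
flange: A = 120 × 32 = 3840.00, centroid at (60.00, 76.00).
ΣA = 5400.00 mm²
ΣAx̄ = (1560.00)(60.00) + (3840.00)(60.00) = 324000.00 mm³
ΣAȳ = (1560.00)(30.00) + (3840.00)(76.00) = 338640.00 mm³
x̄ = 324000.00 / 5400.00 = 60.00 mm
ȳ = 338640.00 / 5400.00 = 62.71 mm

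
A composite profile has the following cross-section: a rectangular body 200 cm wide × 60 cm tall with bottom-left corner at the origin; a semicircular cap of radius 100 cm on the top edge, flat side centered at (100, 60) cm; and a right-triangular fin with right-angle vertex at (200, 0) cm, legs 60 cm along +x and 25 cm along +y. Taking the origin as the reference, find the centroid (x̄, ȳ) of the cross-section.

x̄ = 103.16 cm, ȳ = 69.41 cm

Part | A | x̄ᵢ | ȳᵢ | A·x̄ᵢ | A·ȳᵢ
rectangular body | 12000.00 | 100.00 | 30.00 | 1200000.00 | 360000.00
semicircular top | 15707.96 | 100.00 | 102.44 | 1570796.33 | 1609144.46
triangular fin | 750.00 | 220.00 | 8.33 | 165000.00 | 6250.00
Σ | 28457.96 |  |  | 2935796.33 | 1975394.46
x̄ = 2935796.33 / 28457.96 = 103.16 cm
ȳ = 1975394.46 / 28457.96 = 69.41 cm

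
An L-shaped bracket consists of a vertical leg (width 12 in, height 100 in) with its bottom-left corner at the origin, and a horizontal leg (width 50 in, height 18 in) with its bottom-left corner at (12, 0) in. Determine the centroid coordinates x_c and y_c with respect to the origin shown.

x_c = 19.29 in, y_c = 32.43 in

Part | A | x̄ᵢ | ȳᵢ | A·x̄ᵢ | A·ȳᵢ
vertical leg | 1200.00 | 6.00 | 50.00 | 7200.00 | 60000.00
horizontal leg | 900.00 | 37.00 | 9.00 | 33300.00 | 8100.00
Σ | 2100.00 |  |  | 40500.00 | 68100.00
x_c = 40500.00 / 2100.00 = 19.29 in
y_c = 68100.00 / 2100.00 = 32.43 in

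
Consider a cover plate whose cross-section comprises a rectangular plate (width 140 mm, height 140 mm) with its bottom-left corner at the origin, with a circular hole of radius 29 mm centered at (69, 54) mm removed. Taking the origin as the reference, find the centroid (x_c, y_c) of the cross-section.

x_c = 70.16 mm, y_c = 72.49 mm

Part | A | x̄ᵢ | ȳᵢ | A·x̄ᵢ | A·ȳᵢ
plate | 19600.00 | 70.00 | 70.00 | 1372000.00 | 1372000.00
hole | -2642.08 | 69.00 | 54.00 | -182303.48 | -142672.29
Σ | 16957.92 |  |  | 1189696.52 | 1229327.71
x_c = 1189696.52 / 16957.92 = 70.16 mm
y_c = 1229327.71 / 16957.92 = 72.49 mm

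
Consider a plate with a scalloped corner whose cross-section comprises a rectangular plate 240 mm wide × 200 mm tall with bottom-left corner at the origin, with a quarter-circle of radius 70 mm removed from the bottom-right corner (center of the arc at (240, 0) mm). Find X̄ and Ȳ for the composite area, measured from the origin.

X̄ = 112.13 mm, Ȳ = 106.13 mm

plate: A = 240 × 200 = 48000.00, centroid at (120.00, 100.00).
removed quarter-circle: A = −¼π·70² = -3848.45, centroid at (210.29, 29.71).
ΣA = 44151.55 mm²
ΣAX̄ = (48000.00)(120.00) + (-3848.45)(210.29) = 4950705.09 mm³
ΣAȲ = (48000.00)(100.00) + (-3848.45)(29.71) = 4685666.67 mm³
X̄ = 4950705.09 / 44151.55 = 112.13 mm
Ȳ = 4685666.67 / 44151.55 = 106.13 mm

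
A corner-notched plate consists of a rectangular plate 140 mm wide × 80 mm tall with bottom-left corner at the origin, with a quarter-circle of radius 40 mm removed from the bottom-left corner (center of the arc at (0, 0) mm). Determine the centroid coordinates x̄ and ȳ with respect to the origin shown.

Part | A | x̄ᵢ | ȳᵢ | A·x̄ᵢ | A·ȳᵢ
plate | 11200.00 | 70.00 | 40.00 | 784000.00 | 448000.00
removed quarter-circle | -1256.64 | 16.98 | 16.98 | -21333.33 | -21333.33
Σ | 9943.36 |  |  | 762666.67 | 426666.67
x̄ = 762666.67 / 9943.36 = 76.70 mm
ȳ = 426666.67 / 9943.36 = 42.91 mm

x̄ = 76.70 mm, ȳ = 42.91 mm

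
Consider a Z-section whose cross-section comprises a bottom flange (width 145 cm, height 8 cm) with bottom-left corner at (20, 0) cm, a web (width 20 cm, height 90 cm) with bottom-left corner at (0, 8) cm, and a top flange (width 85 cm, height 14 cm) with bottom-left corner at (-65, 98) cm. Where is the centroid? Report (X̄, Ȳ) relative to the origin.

bottom flange: A = 145 × 8 = 1160.00, centroid at (92.50, 4.00).
web: A = 20 × 90 = 1800.00, centroid at (10.00, 53.00).
top flange: A = 85 × 14 = 1190.00, centroid at (-22.50, 105.00).
ΣA = 4150.00 cm², ΣAX̄ = 98525.00 cm³, ΣAȲ = 224990.00 cm³.
X̄ = 98525.00/4150.00 = 23.74 cm; Ȳ = 224990.00/4150.00 = 54.21 cm.

X̄ = 23.74 cm, Ȳ = 54.21 cm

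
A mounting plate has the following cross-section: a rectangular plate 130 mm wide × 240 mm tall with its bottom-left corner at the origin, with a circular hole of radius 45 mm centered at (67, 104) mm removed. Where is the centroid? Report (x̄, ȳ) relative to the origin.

plate: A = 130 × 240 = 31200.00, centroid at (65.00, 120.00).
hole: A = −π·45² = -6361.73, centroid at (67.00, 104.00).
ΣA = 24838.27 mm², ΣAx̄ = 1601764.42 mm³, ΣAȳ = 3082380.59 mm³.
x̄ = 1601764.42/24838.27 = 64.49 mm; ȳ = 3082380.59/24838.27 = 124.10 mm.

x̄ = 64.49 mm, ȳ = 124.10 mm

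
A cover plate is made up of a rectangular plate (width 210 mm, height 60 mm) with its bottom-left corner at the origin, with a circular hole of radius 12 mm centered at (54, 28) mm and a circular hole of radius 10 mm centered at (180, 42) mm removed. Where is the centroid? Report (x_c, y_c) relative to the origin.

x_c = 104.96 mm, y_c = 29.76 mm

Part | A | x̄ᵢ | ȳᵢ | A·x̄ᵢ | A·ȳᵢ
plate | 12600.00 | 105.00 | 30.00 | 1323000.00 | 378000.00
hole 1 | -452.39 | 54.00 | 28.00 | -24429.02 | -12666.90
hole 2 | -314.16 | 180.00 | 42.00 | -56548.67 | -13194.69
Σ | 11833.45 |  |  | 1242022.31 | 352138.41
x_c = 1242022.31 / 11833.45 = 104.96 mm
y_c = 352138.41 / 11833.45 = 29.76 mm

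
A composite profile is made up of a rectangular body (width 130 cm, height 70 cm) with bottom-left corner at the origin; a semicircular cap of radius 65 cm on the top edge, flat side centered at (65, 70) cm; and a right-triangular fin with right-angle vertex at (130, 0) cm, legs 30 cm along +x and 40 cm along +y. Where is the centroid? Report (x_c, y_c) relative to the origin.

Part | A | x̄ᵢ | ȳᵢ | A·x̄ᵢ | A·ȳᵢ
rectangular body | 9100.00 | 65.00 | 35.00 | 591500.00 | 318500.00
semicircular top | 6636.61 | 65.00 | 97.59 | 431379.94 | 647646.35
triangular fin | 600.00 | 140.00 | 13.33 | 84000.00 | 8000.00
Σ | 16336.61 |  |  | 1106879.94 | 974146.35
x_c = 1106879.94 / 16336.61 = 67.75 cm
y_c = 974146.35 / 16336.61 = 59.63 cm

x_c = 67.75 cm, y_c = 59.63 cm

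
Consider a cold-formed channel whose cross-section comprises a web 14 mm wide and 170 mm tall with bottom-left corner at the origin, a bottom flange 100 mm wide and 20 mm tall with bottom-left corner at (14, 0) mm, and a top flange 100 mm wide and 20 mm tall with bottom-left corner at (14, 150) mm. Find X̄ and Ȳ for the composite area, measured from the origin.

X̄ = 42.74 mm, Ȳ = 85.00 mm

Part | A | x̄ᵢ | ȳᵢ | A·x̄ᵢ | A·ȳᵢ
web | 2380.00 | 7.00 | 85.00 | 16660.00 | 202300.00
bottom flange | 2000.00 | 64.00 | 10.00 | 128000.00 | 20000.00
top flange | 2000.00 | 64.00 | 160.00 | 128000.00 | 320000.00
Σ | 6380.00 |  |  | 272660.00 | 542300.00
X̄ = 272660.00 / 6380.00 = 42.74 mm
Ȳ = 542300.00 / 6380.00 = 85.00 mm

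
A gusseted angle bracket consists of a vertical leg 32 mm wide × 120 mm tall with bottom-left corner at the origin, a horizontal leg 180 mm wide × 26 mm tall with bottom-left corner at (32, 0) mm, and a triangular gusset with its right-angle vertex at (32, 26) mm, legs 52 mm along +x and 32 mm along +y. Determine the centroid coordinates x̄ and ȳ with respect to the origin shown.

x̄ = 72.01 mm, ȳ = 34.40 mm

vertical leg: A = 32 × 120 = 3840.00, centroid at (16.00, 60.00).
horizontal leg: A = 180 × 26 = 4680.00, centroid at (122.00, 13.00).
gusset: A = ½·52·32 = 832.00, centroid at (49.33, 36.67).
ΣA = 9352.00 mm², ΣAx̄ = 673445.33 mm³, ΣAȳ = 321746.67 mm³.
x̄ = 673445.33/9352.00 = 72.01 mm; ȳ = 321746.67/9352.00 = 34.40 mm.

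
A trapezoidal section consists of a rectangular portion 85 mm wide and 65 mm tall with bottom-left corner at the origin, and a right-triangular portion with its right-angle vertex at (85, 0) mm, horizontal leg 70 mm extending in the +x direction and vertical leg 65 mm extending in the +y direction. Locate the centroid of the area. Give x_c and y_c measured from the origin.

x_c = 61.70 mm, y_c = 29.34 mm

rectangular portion: A = 85 × 65 = 5525.00, centroid at (42.50, 32.50).
triangular portion: A = ½·70·65 = 2275.00, centroid at (108.33, 21.67).
ΣA = 7800.00 mm²
ΣAx_c = (5525.00)(42.50) + (2275.00)(108.33) = 481270.83 mm³
ΣAy_c = (5525.00)(32.50) + (2275.00)(21.67) = 228854.17 mm³
x_c = 481270.83 / 7800.00 = 61.70 mm
y_c = 228854.17 / 7800.00 = 29.34 mm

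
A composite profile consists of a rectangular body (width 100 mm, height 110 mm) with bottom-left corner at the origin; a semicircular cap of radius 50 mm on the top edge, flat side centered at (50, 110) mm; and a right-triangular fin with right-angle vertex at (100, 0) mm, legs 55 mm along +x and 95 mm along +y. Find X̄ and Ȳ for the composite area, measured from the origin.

rectangular body: A = 100 × 110 = 11000.00, centroid at (50.00, 55.00).
semicircular top: A = ½π·50² = 3926.99, centroid at (50.00, 131.22).
triangular fin: A = ½·55·95 = 2612.50, centroid at (118.33, 31.67).
ΣA = 17539.49 mm²
ΣAX̄ = (11000.00)(50.00) + (3926.99)(50.00) + (2612.50)(118.33) = 1055495.37 mm³
ΣAȲ = (11000.00)(55.00) + (3926.99)(131.22) + (2612.50)(31.67) = 1203031.49 mm³
X̄ = 1055495.37 / 17539.49 = 60.18 mm
Ȳ = 1203031.49 / 17539.49 = 68.59 mm

X̄ = 60.18 mm, Ȳ = 68.59 mm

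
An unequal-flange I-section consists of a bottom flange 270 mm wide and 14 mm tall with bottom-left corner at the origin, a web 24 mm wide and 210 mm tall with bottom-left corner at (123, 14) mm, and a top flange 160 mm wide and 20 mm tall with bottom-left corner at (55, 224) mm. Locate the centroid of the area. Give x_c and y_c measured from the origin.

x_c = 135.00 mm, y_c = 114.39 mm

bottom flange: A = 270 × 14 = 3780.00, centroid at (135.00, 7.00).
web: A = 24 × 210 = 5040.00, centroid at (135.00, 119.00).
top flange: A = 160 × 20 = 3200.00, centroid at (135.00, 234.00).
ΣA = 12020.00 mm²
ΣAx_c = (3780.00)(135.00) + (5040.00)(135.00) + (3200.00)(135.00) = 1622700.00 mm³
ΣAy_c = (3780.00)(7.00) + (5040.00)(119.00) + (3200.00)(234.00) = 1375020.00 mm³
x_c = 1622700.00 / 12020.00 = 135.00 mm
y_c = 1375020.00 / 12020.00 = 114.39 mm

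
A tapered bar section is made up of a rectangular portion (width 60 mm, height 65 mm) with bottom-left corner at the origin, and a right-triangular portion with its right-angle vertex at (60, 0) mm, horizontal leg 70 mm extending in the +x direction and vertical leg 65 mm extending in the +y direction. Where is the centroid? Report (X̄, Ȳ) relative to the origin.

X̄ = 49.65 mm, Ȳ = 28.51 mm

rectangular portion: A = 60 × 65 = 3900.00, centroid at (30.00, 32.50).
triangular portion: A = ½·70·65 = 2275.00, centroid at (83.33, 21.67).
ΣA = 6175.00 mm²
ΣAX̄ = (3900.00)(30.00) + (2275.00)(83.33) = 306583.33 mm³
ΣAȲ = (3900.00)(32.50) + (2275.00)(21.67) = 176041.67 mm³
X̄ = 306583.33 / 6175.00 = 49.65 mm
Ȳ = 176041.67 / 6175.00 = 28.51 mm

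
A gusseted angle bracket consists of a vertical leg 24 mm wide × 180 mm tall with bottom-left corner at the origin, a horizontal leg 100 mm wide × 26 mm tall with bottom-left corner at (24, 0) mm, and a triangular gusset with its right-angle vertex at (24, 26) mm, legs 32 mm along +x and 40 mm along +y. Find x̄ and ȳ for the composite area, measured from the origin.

vertical leg: A = 24 × 180 = 4320.00, centroid at (12.00, 90.00).
horizontal leg: A = 100 × 26 = 2600.00, centroid at (74.00, 13.00).
gusset: A = ½·32·40 = 640.00, centroid at (34.67, 39.33).
ΣA = 7560.00 mm²
ΣAx̄ = (4320.00)(12.00) + (2600.00)(74.00) + (640.00)(34.67) = 266426.67 mm³
ΣAȳ = (4320.00)(90.00) + (2600.00)(13.00) + (640.00)(39.33) = 447773.33 mm³
x̄ = 266426.67 / 7560.00 = 35.24 mm
ȳ = 447773.33 / 7560.00 = 59.23 mm

x̄ = 35.24 mm, ȳ = 59.23 mm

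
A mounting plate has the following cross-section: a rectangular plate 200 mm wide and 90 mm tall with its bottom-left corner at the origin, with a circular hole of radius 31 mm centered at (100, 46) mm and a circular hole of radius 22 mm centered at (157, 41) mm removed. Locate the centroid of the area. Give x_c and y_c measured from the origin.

plate: A = 200 × 90 = 18000.00, centroid at (100.00, 45.00).
hole 1: A = −π·31² = -3019.07, centroid at (100.00, 46.00).
hole 2: A = −π·22² = -1520.53, centroid at (157.00, 41.00).
ΣA = 13460.40 mm²
ΣAx_c = (18000.00)(100.00) + (-3019.07)(100.00) + (-1520.53)(157.00) = 1259369.60 mm³
ΣAy_c = (18000.00)(45.00) + (-3019.07)(46.00) + (-1520.53)(41.00) = 608780.99 mm³
x_c = 1259369.60 / 13460.40 = 93.56 mm
y_c = 608780.99 / 13460.40 = 45.23 mm

x_c = 93.56 mm, y_c = 45.23 mm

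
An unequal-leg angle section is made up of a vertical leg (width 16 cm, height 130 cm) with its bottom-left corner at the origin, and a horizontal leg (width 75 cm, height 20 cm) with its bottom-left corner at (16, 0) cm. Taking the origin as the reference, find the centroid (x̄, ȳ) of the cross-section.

vertical leg: A = 16 × 130 = 2080.00, centroid at (8.00, 65.00).
horizontal leg: A = 75 × 20 = 1500.00, centroid at (53.50, 10.00).
ΣA = 3580.00 cm², ΣAx̄ = 96890.00 cm³, ΣAȳ = 150200.00 cm³.
x̄ = 96890.00/3580.00 = 27.06 cm; ȳ = 150200.00/3580.00 = 41.96 cm.

x̄ = 27.06 cm, ȳ = 41.96 cm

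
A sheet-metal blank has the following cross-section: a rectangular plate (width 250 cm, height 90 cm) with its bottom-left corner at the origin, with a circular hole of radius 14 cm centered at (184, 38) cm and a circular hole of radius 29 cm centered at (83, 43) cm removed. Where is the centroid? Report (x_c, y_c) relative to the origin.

plate: A = 250 × 90 = 22500.00, centroid at (125.00, 45.00).
hole 1: A = −π·14² = -615.75, centroid at (184.00, 38.00).
hole 2: A = −π·29² = -2642.08, centroid at (83.00, 43.00).
ΣA = 19242.17 cm², ΣAx_c = 2479909.01 cm³, ΣAy_c = 875492.00 cm³.
x_c = 2479909.01/19242.17 = 128.88 cm; y_c = 875492.00/19242.17 = 45.50 cm.

x_c = 128.88 cm, y_c = 45.50 cm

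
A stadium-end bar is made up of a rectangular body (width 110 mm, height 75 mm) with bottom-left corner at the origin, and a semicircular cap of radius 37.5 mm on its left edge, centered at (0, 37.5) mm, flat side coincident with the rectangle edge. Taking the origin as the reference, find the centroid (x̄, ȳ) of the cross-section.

x̄ = 40.02 mm, ȳ = 37.50 mm

rectangular body: A = 110 × 75 = 8250.00, centroid at (55.00, 37.50).
semicircular end: A = ½π·37.5² = 2208.93, centroid at (-15.92, 37.50).
ΣA = 10458.93 mm²
ΣAx̄ = (8250.00)(55.00) + (2208.93)(-15.92) = 418593.75 mm³
ΣAȳ = (8250.00)(37.50) + (2208.93)(37.50) = 392209.96 mm³
x̄ = 418593.75 / 10458.93 = 40.02 mm
ȳ = 392209.96 / 10458.93 = 37.50 mm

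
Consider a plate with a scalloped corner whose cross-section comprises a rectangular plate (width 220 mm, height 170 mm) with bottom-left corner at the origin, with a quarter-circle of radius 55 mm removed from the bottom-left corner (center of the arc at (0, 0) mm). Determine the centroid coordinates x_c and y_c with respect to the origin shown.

Part | A | x̄ᵢ | ȳᵢ | A·x̄ᵢ | A·ȳᵢ
plate | 37400.00 | 110.00 | 85.00 | 4114000.00 | 3179000.00
removed quarter-circle | -2375.83 | 23.34 | 23.34 | -55458.33 | -55458.33
Σ | 35024.17 |  |  | 4058541.67 | 3123541.67
x_c = 4058541.67 / 35024.17 = 115.88 mm
y_c = 3123541.67 / 35024.17 = 89.18 mm

x_c = 115.88 mm, y_c = 89.18 mm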